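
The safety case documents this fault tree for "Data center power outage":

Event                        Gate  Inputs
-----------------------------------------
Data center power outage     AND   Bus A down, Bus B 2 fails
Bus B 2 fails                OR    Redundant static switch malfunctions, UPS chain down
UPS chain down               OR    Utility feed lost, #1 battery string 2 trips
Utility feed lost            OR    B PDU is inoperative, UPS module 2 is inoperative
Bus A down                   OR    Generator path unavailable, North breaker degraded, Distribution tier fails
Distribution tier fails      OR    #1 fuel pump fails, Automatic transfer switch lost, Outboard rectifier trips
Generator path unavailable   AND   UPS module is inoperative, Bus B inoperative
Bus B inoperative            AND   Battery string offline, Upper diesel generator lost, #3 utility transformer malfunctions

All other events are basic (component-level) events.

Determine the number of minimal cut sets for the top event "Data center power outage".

Bus B inoperative [AND]: one cut set from each child combined → 1 × 1 × 1 = 1 cut set(s).
Generator path unavailable [AND]: one cut set from each child combined → 1 × 1 = 1 cut set(s).
Distribution tier fails [OR]: union of children's cut sets → 3 cut set(s).
Bus A down [OR]: union of children's cut sets → 5 cut set(s).
Utility feed lost [OR]: union of children's cut sets → 2 cut set(s).
UPS chain down [OR]: union of children's cut sets → 3 cut set(s).
Bus B 2 fails [OR]: union of children's cut sets → 4 cut set(s).
Data center power outage [AND]: one cut set from each child combined → 5 × 4 = 20 cut set(s).

20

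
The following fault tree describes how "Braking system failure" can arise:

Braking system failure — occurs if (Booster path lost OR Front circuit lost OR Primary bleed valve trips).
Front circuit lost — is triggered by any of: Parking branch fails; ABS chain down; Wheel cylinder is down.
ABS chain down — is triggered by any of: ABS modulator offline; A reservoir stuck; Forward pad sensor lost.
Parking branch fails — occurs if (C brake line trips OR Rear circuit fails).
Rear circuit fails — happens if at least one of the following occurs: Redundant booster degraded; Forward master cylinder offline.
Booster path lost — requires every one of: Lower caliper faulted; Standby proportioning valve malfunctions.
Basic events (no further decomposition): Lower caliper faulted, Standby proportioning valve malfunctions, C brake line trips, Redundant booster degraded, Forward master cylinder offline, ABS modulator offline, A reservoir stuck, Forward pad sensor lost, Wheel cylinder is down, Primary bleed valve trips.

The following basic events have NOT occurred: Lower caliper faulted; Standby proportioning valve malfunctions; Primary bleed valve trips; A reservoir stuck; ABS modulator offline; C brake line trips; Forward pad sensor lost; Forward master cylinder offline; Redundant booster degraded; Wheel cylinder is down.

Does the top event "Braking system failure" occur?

Booster path lost [AND]: Lower caliper faulted=not, Standby proportioning valve malfunctions=not → not all inputs occur → does not occur.
Rear circuit fails [OR]: Redundant booster degraded=not, Forward master cylinder offline=not → no input occurs → does not occur.
Parking branch fails [OR]: C brake line trips=not, Rear circuit fails=not → no input occurs → does not occur.
ABS chain down [OR]: ABS modulator offline=not, A reservoir stuck=not, Forward pad sensor lost=not → no input occurs → does not occur.
Front circuit lost [OR]: Parking branch fails=not, ABS chain down=not, Wheel cylinder is down=not → no input occurs → does not occur.
Braking system failure [OR]: Booster path lost=not, Front circuit lost=not, Primary bleed valve trips=not → no input occurs → does not occur.

No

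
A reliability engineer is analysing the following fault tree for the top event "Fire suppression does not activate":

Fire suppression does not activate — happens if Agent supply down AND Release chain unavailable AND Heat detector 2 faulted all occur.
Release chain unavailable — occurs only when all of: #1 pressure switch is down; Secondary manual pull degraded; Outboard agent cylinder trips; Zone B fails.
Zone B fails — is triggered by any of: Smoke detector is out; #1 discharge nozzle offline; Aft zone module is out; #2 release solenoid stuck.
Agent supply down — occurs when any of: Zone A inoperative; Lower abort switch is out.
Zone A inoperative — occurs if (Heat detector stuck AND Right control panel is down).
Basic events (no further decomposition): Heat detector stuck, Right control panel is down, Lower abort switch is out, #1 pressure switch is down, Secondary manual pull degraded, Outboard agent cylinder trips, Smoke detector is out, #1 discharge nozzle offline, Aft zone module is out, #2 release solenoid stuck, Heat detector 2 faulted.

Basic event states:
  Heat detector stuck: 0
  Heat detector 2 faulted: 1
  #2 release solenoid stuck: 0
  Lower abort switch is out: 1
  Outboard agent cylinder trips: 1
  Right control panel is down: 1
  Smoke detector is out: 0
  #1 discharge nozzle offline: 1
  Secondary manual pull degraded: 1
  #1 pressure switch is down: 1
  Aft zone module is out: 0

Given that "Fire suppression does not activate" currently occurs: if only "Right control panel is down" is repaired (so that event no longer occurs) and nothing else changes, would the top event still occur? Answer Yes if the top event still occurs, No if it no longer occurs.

Counterfactual: set "Right control panel is down" to not occurred.
Zone A inoperative [AND]: Heat detector stuck=not, Right control panel is down=not → not all inputs occur → does not occur.
Agent supply down [OR]: Zone A inoperative=not, Lower abort switch is out=occurs → at least one input occurs → occurs.
Zone B fails [OR]: Smoke detector is out=not, #1 discharge nozzle offline=occurs, Aft zone module is out=not, #2 release solenoid stuck=not → at least one input occurs → occurs.
Release chain unavailable [AND]: #1 pressure switch is down=occurs, Secondary manual pull degraded=occurs, Outboard agent cylinder trips=occurs, Zone B fails=occurs → all inputs occur → occurs.
Fire suppression does not activate [AND]: Agent supply down=occurs, Release chain unavailable=occurs, Heat detector 2 faulted=occurs → all inputs occur → occurs.

Yes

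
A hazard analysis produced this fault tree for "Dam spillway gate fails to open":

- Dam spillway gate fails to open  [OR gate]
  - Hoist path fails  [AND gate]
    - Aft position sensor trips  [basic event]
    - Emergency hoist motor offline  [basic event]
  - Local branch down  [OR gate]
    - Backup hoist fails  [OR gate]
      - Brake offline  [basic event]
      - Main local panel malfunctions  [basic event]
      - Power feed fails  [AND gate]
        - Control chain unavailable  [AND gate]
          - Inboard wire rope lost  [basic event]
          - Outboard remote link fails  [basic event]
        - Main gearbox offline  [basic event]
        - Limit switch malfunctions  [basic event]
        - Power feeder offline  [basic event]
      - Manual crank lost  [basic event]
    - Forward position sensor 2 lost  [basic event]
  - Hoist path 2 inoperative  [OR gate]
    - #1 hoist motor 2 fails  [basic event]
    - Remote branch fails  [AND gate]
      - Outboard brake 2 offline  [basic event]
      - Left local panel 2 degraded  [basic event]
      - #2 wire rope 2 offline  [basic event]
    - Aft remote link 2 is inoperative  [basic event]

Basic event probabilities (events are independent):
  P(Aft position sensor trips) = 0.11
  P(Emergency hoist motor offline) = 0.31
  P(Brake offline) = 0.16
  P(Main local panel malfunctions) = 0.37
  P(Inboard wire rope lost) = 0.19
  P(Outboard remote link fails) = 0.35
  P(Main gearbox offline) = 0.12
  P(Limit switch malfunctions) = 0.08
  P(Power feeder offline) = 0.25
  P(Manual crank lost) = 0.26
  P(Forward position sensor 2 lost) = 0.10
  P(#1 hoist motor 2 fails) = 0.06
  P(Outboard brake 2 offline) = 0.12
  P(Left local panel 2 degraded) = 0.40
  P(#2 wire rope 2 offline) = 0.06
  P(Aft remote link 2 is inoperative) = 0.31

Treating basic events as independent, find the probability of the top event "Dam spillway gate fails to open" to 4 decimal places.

0.7799

P(Hoist path fails) [AND] = 0.11 × 0.31 = 0.034100
P(Control chain unavailable) [AND] = 0.19 × 0.35 = 0.066500
P(Power feed fails) [AND] = 0.066500 × 0.12 × 0.08 × 0.25 = 0.000160
P(Backup hoist fails) [OR] = 1 − (1−0.16) × (1−0.37) × (1−0.000160) × (1−0.26) = 0.608455
P(Local branch down) [OR] = 1 − (1−0.608455) × (1−0.10) = 0.647610
P(Remote branch fails) [AND] = 0.12 × 0.40 × 0.06 = 0.002880
P(Hoist path 2 inoperative) [OR] = 1 − (1−0.06) × (1−0.002880) × (1−0.31) = 0.353268
P(Dam spillway gate fails to open) [OR] = 1 − (1−0.034100) × (1−0.647610) × (1−0.353268) = 0.779870
Rounded to 4 decimal places: P(Dam spillway gate fails to open) ≈ 0.7799.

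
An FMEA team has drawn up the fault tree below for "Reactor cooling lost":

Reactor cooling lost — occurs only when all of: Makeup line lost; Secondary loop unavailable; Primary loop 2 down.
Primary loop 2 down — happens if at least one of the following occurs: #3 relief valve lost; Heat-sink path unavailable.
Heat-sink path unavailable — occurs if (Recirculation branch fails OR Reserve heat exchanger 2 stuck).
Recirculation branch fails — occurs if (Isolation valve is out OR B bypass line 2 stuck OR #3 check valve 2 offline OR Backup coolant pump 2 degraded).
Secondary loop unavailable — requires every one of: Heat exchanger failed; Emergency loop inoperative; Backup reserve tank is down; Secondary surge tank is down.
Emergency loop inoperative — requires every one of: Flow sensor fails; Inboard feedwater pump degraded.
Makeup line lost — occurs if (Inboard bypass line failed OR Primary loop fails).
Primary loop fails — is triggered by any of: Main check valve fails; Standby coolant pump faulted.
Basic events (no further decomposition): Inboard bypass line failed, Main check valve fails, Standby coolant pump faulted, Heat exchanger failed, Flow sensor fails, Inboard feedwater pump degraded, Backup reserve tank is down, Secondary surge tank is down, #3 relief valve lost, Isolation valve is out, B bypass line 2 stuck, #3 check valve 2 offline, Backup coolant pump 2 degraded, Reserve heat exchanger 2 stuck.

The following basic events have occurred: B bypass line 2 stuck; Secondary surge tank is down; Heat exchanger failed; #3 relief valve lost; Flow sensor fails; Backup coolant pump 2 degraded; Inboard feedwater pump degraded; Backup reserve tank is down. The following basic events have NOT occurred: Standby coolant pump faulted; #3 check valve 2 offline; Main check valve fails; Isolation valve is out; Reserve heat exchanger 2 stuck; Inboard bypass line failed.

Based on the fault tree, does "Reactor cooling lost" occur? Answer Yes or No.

Primary loop fails [OR]: Main check valve fails=not, Standby coolant pump faulted=not → no input occurs → does not occur.
Makeup line lost [OR]: Inboard bypass line failed=not, Primary loop fails=not → no input occurs → does not occur.
Emergency loop inoperative [AND]: Flow sensor fails=occurs, Inboard feedwater pump degraded=occurs → all inputs occur → occurs.
Secondary loop unavailable [AND]: Heat exchanger failed=occurs, Emergency loop inoperative=occurs, Backup reserve tank is down=occurs, Secondary surge tank is down=occurs → all inputs occur → occurs.
Recirculation branch fails [OR]: Isolation valve is out=not, B bypass line 2 stuck=occurs, #3 check valve 2 offline=not, Backup coolant pump 2 degraded=occurs → at least one input occurs → occurs.
Heat-sink path unavailable [OR]: Recirculation branch fails=occurs, Reserve heat exchanger 2 stuck=not → at least one input occurs → occurs.
Primary loop 2 down [OR]: #3 relief valve lost=occurs, Heat-sink path unavailable=occurs → at least one input occurs → occurs.
Reactor cooling lost [AND]: Makeup line lost=not, Secondary loop unavailable=occurs, Primary loop 2 down=occurs → not all inputs occur → does not occur.

No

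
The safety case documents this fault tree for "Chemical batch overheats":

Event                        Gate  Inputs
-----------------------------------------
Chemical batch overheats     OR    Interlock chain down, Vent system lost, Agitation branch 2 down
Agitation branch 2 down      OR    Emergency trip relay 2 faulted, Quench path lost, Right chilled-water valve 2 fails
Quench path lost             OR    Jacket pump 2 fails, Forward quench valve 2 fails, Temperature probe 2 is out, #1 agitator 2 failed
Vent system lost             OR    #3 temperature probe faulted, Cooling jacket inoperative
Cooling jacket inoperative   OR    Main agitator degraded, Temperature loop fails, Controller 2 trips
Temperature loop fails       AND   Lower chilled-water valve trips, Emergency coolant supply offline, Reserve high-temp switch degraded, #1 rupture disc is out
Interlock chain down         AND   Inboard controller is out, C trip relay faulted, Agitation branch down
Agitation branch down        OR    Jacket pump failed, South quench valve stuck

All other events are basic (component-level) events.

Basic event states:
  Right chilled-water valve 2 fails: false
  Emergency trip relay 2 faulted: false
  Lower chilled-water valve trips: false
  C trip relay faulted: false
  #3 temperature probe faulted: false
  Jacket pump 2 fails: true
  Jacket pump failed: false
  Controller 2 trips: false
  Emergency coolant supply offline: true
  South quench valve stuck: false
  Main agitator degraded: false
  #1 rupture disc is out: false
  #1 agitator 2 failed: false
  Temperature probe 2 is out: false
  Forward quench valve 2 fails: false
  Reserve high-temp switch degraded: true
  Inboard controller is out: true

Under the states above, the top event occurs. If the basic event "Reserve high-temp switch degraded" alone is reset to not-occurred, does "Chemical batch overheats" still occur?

Counterfactual: set "Reserve high-temp switch degraded" to not occurred.
Agitation branch down [OR]: Jacket pump failed=not, South quench valve stuck=not → no input occurs → does not occur.
Interlock chain down [AND]: Inboard controller is out=occurs, C trip relay faulted=not, Agitation branch down=not → not all inputs occur → does not occur.
Temperature loop fails [AND]: Lower chilled-water valve trips=not, Emergency coolant supply offline=occurs, Reserve high-temp switch degraded=not, #1 rupture disc is out=not → not all inputs occur → does not occur.
Cooling jacket inoperative [OR]: Main agitator degraded=not, Temperature loop fails=not, Controller 2 trips=not → no input occurs → does not occur.
Vent system lost [OR]: #3 temperature probe faulted=not, Cooling jacket inoperative=not → no input occurs → does not occur.
Quench path lost [OR]: Jacket pump 2 fails=occurs, Forward quench valve 2 fails=not, Temperature probe 2 is out=not, #1 agitator 2 failed=not → at least one input occurs → occurs.
Agitation branch 2 down [OR]: Emergency trip relay 2 faulted=not, Quench path lost=occurs, Right chilled-water valve 2 fails=not → at least one input occurs → occurs.
Chemical batch overheats [OR]: Interlock chain down=not, Vent system lost=not, Agitation branch 2 down=occurs → at least one input occurs → occurs.

Yes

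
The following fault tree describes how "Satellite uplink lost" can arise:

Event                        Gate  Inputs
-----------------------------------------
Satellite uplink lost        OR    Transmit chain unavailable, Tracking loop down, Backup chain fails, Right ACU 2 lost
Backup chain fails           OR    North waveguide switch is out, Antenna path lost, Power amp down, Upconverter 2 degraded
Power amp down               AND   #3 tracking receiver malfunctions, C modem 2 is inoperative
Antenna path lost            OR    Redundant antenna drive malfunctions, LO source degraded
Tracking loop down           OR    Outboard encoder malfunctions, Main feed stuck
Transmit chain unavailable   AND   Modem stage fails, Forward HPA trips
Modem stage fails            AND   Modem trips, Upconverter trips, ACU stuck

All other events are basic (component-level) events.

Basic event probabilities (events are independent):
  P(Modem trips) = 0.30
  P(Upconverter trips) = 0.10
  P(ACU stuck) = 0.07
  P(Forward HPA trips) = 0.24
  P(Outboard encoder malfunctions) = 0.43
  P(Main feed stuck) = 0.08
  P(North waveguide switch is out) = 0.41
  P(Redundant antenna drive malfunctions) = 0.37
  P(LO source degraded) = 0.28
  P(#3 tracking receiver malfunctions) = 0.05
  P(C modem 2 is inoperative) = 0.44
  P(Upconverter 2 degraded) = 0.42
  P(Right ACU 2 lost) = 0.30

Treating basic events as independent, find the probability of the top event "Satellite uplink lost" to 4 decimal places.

P(Modem stage fails) [AND] = 0.30 × 0.10 × 0.07 = 0.002100
P(Transmit chain unavailable) [AND] = 0.002100 × 0.24 = 0.000504
P(Tracking loop down) [OR] = 1 − (1−0.43) × (1−0.08) = 0.475600
P(Antenna path lost) [OR] = 1 − (1−0.37) × (1−0.28) = 0.546400
P(Power amp down) [AND] = 0.05 × 0.44 = 0.022000
P(Backup chain fails) [OR] = 1 − (1−0.41) × (1−0.546400) × (1−0.022000) × (1−0.42) = 0.848193
P(Satellite uplink lost) [OR] = 1 − (1−0.000504) × (1−0.475600) × (1−0.848193) × (1−0.30) = 0.944303
Rounded to 4 decimal places: P(Satellite uplink lost) ≈ 0.9443.

0.9443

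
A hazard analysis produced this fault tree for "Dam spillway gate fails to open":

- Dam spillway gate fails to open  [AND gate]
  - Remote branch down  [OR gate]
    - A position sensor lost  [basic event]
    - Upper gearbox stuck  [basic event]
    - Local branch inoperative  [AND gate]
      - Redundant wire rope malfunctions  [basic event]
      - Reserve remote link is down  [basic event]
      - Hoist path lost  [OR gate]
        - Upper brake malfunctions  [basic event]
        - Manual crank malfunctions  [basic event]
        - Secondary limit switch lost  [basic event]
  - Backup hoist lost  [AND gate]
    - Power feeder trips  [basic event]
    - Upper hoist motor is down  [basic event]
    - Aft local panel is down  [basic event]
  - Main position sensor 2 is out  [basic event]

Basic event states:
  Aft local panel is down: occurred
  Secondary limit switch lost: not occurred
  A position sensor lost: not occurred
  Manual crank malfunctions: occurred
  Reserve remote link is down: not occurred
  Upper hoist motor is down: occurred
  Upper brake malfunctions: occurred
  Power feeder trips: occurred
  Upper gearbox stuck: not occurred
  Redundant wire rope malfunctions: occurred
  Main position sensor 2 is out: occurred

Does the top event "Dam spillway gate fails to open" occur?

Hoist path lost [OR]: Upper brake malfunctions=occurs, Manual crank malfunctions=occurs, Secondary limit switch lost=not → at least one input occurs → occurs.
Local branch inoperative [AND]: Redundant wire rope malfunctions=occurs, Reserve remote link is down=not, Hoist path lost=occurs → not all inputs occur → does not occur.
Remote branch down [OR]: A position sensor lost=not, Upper gearbox stuck=not, Local branch inoperative=not → no input occurs → does not occur.
Backup hoist lost [AND]: Power feeder trips=occurs, Upper hoist motor is down=occurs, Aft local panel is down=occurs → all inputs occur → occurs.
Dam spillway gate fails to open [AND]: Remote branch down=not, Backup hoist lost=occurs, Main position sensor 2 is out=occurs → not all inputs occur → does not occur.

No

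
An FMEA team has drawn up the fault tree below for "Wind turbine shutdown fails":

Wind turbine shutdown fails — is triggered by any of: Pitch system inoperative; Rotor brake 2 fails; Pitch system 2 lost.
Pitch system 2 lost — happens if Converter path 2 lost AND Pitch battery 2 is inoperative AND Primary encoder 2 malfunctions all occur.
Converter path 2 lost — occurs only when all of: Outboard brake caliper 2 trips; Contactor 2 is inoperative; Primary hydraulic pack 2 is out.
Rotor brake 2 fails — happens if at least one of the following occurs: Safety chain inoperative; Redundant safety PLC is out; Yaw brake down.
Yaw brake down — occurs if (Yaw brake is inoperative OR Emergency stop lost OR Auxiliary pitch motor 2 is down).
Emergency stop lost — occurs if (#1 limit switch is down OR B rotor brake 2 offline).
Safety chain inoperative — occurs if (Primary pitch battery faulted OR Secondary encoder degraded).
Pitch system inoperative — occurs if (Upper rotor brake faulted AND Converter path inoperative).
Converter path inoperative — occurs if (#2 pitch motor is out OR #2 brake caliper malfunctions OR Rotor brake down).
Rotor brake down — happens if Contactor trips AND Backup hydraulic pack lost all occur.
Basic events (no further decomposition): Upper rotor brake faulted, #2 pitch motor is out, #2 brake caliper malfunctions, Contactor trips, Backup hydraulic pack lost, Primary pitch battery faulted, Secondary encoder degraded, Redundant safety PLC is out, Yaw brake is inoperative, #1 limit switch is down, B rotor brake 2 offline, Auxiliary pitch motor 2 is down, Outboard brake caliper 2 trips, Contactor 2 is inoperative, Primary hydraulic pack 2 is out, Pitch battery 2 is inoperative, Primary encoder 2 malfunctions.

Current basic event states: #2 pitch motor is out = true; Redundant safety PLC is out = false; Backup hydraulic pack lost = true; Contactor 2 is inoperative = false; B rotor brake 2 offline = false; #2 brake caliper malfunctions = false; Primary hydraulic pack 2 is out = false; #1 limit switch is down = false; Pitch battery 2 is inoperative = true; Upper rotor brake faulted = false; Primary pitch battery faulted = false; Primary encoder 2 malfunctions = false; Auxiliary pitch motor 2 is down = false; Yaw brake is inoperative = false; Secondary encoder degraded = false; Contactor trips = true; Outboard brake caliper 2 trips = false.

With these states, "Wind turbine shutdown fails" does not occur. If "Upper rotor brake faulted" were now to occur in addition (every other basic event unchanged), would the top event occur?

Yes

Counterfactual: set "Upper rotor brake faulted" to occurred.
Rotor brake down [AND]: Contactor trips=occurs, Backup hydraulic pack lost=occurs → all inputs occur → occurs.
Converter path inoperative [OR]: #2 pitch motor is out=occurs, #2 brake caliper malfunctions=not, Rotor brake down=occurs → at least one input occurs → occurs.
Pitch system inoperative [AND]: Upper rotor brake faulted=occurs, Converter path inoperative=occurs → all inputs occur → occurs.
Safety chain inoperative [OR]: Primary pitch battery faulted=not, Secondary encoder degraded=not → no input occurs → does not occur.
Emergency stop lost [OR]: #1 limit switch is down=not, B rotor brake 2 offline=not → no input occurs → does not occur.
Yaw brake down [OR]: Yaw brake is inoperative=not, Emergency stop lost=not, Auxiliary pitch motor 2 is down=not → no input occurs → does not occur.
Rotor brake 2 fails [OR]: Safety chain inoperative=not, Redundant safety PLC is out=not, Yaw brake down=not → no input occurs → does not occur.
Converter path 2 lost [AND]: Outboard brake caliper 2 trips=not, Contactor 2 is inoperative=not, Primary hydraulic pack 2 is out=not → not all inputs occur → does not occur.
Pitch system 2 lost [AND]: Converter path 2 lost=not, Pitch battery 2 is inoperative=occurs, Primary encoder 2 malfunctions=not → not all inputs occur → does not occur.
Wind turbine shutdown fails [OR]: Pitch system inoperative=occurs, Rotor brake 2 fails=not, Pitch system 2 lost=not → at least one input occurs → occurs.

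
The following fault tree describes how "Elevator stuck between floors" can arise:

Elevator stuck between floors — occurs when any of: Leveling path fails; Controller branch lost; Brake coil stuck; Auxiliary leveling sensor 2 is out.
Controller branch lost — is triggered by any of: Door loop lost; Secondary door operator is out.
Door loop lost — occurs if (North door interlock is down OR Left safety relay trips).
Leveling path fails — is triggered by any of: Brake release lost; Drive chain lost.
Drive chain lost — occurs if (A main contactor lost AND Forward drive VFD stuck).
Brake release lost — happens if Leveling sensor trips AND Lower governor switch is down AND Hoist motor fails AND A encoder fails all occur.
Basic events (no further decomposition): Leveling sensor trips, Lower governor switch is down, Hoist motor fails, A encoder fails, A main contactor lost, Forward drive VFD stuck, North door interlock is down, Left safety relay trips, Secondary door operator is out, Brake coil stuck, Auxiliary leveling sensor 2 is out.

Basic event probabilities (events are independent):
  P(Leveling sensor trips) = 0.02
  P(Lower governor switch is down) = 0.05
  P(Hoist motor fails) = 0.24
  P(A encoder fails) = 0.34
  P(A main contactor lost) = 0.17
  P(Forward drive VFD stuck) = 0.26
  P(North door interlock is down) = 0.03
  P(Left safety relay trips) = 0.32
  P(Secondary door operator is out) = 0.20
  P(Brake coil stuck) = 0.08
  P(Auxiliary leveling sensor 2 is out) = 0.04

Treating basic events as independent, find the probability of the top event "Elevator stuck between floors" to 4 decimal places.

0.5546

P(Brake release lost) [AND] = 0.02 × 0.05 × 0.24 × 0.34 = 0.000082
P(Drive chain lost) [AND] = 0.17 × 0.26 = 0.044200
P(Leveling path fails) [OR] = 1 − (1−0.000082) × (1−0.044200) = 0.044278
P(Door loop lost) [OR] = 1 − (1−0.03) × (1−0.32) = 0.340400
P(Controller branch lost) [OR] = 1 − (1−0.340400) × (1−0.20) = 0.472320
P(Elevator stuck between floors) [OR] = 1 − (1−0.044278) × (1−0.472320) × (1−0.08) × (1−0.04) = 0.554589
Rounded to 4 decimal places: P(Elevator stuck between floors) ≈ 0.5546.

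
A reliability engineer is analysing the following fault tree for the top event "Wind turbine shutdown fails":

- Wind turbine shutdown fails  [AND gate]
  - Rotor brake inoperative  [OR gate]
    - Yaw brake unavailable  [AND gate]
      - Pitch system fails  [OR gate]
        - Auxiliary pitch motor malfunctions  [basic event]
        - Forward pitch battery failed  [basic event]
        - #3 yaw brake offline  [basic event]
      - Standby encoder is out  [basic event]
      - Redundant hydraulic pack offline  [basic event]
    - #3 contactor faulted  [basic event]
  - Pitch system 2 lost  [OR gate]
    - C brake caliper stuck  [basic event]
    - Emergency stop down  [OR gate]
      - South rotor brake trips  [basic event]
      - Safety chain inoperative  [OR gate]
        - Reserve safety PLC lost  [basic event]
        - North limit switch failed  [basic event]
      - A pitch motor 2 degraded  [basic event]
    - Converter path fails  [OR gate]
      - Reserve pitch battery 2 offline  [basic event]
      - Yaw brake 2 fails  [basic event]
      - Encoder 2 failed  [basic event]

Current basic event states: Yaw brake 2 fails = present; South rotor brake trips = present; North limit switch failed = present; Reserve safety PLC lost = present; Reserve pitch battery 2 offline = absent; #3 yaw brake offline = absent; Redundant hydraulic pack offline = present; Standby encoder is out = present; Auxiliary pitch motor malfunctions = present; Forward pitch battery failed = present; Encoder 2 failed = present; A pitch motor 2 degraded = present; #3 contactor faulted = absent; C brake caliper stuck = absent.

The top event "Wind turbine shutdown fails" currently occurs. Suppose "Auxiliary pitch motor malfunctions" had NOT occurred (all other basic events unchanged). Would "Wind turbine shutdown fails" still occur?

Counterfactual: set "Auxiliary pitch motor malfunctions" to not occurred.
Pitch system fails [OR]: Auxiliary pitch motor malfunctions=not, Forward pitch battery failed=occurs, #3 yaw brake offline=not → at least one input occurs → occurs.
Yaw brake unavailable [AND]: Pitch system fails=occurs, Standby encoder is out=occurs, Redundant hydraulic pack offline=occurs → all inputs occur → occurs.
Rotor brake inoperative [OR]: Yaw brake unavailable=occurs, #3 contactor faulted=not → at least one input occurs → occurs.
Safety chain inoperative [OR]: Reserve safety PLC lost=occurs, North limit switch failed=occurs → at least one input occurs → occurs.
Emergency stop down [OR]: South rotor brake trips=occurs, Safety chain inoperative=occurs, A pitch motor 2 degraded=occurs → at least one input occurs → occurs.
Converter path fails [OR]: Reserve pitch battery 2 offline=not, Yaw brake 2 fails=occurs, Encoder 2 failed=occurs → at least one input occurs → occurs.
Pitch system 2 lost [OR]: C brake caliper stuck=not, Emergency stop down=occurs, Converter path fails=occurs → at least one input occurs → occurs.
Wind turbine shutdown fails [AND]: Rotor brake inoperative=occurs, Pitch system 2 lost=occurs → all inputs occur → occurs.

Yes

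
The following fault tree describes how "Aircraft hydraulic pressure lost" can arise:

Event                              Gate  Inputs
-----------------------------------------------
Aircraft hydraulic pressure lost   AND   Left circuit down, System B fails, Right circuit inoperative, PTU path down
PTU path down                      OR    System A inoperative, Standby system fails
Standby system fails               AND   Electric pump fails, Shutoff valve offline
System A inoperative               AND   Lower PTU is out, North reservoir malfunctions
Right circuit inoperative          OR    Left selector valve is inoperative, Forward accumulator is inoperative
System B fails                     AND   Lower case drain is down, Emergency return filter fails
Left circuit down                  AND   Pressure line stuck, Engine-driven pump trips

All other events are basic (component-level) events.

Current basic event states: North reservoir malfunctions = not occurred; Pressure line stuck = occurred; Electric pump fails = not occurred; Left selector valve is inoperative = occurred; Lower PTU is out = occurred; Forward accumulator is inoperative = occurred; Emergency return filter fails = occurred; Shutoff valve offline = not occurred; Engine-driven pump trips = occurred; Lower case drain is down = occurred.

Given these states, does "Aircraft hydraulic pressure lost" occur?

Left circuit down [AND]: Pressure line stuck=occurs, Engine-driven pump trips=occurs → all inputs occur → occurs.
System B fails [AND]: Lower case drain is down=occurs, Emergency return filter fails=occurs → all inputs occur → occurs.
Right circuit inoperative [OR]: Left selector valve is inoperative=occurs, Forward accumulator is inoperative=occurs → at least one input occurs → occurs.
System A inoperative [AND]: Lower PTU is out=occurs, North reservoir malfunctions=not → not all inputs occur → does not occur.
Standby system fails [AND]: Electric pump fails=not, Shutoff valve offline=not → not all inputs occur → does not occur.
PTU path down [OR]: System A inoperative=not, Standby system fails=not → no input occurs → does not occur.
Aircraft hydraulic pressure lost [AND]: Left circuit down=occurs, System B fails=occurs, Right circuit inoperative=occurs, PTU path down=not → not all inputs occur → does not occur.

No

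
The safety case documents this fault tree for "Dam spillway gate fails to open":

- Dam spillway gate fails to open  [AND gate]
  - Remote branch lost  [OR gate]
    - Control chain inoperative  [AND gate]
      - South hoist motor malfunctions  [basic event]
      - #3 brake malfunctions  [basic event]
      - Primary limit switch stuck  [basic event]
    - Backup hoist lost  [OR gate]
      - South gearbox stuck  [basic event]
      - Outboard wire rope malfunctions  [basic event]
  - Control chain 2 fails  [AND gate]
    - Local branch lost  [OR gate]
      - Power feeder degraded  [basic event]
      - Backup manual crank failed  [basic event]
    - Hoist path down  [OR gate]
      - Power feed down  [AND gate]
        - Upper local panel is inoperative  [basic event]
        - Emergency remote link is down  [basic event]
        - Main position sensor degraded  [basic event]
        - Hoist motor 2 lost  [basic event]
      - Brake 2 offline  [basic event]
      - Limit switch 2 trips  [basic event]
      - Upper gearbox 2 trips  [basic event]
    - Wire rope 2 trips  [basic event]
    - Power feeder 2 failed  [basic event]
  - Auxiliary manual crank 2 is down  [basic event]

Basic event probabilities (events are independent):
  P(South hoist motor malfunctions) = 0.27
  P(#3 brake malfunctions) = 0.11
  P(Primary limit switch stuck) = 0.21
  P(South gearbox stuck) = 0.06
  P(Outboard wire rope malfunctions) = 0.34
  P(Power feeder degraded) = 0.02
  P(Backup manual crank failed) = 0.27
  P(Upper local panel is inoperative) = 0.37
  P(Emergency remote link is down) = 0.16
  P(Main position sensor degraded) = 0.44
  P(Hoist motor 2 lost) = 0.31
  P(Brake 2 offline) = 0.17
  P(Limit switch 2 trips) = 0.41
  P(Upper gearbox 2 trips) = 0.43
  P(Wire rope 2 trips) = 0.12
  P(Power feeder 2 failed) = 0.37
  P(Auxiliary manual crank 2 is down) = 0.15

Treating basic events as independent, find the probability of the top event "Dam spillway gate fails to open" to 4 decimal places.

P(Control chain inoperative) [AND] = 0.27 × 0.11 × 0.21 = 0.006237
P(Backup hoist lost) [OR] = 1 − (1−0.06) × (1−0.34) = 0.379600
P(Remote branch lost) [OR] = 1 − (1−0.006237) × (1−0.379600) = 0.383469
P(Local branch lost) [OR] = 1 − (1−0.02) × (1−0.27) = 0.284600
P(Power feed down) [AND] = 0.37 × 0.16 × 0.44 × 0.31 = 0.008075
P(Hoist path down) [OR] = 1 − (1−0.008075) × (1−0.17) × (1−0.41) × (1−0.43) = 0.723125
P(Control chain 2 fails) [AND] = 0.284600 × 0.723125 × 0.12 × 0.37 = 0.009138
P(Dam spillway gate fails to open) [AND] = 0.383469 × 0.009138 × 0.15 = 0.000526
Rounded to 4 decimal places: P(Dam spillway gate fails to open) ≈ 0.0005.

0.0005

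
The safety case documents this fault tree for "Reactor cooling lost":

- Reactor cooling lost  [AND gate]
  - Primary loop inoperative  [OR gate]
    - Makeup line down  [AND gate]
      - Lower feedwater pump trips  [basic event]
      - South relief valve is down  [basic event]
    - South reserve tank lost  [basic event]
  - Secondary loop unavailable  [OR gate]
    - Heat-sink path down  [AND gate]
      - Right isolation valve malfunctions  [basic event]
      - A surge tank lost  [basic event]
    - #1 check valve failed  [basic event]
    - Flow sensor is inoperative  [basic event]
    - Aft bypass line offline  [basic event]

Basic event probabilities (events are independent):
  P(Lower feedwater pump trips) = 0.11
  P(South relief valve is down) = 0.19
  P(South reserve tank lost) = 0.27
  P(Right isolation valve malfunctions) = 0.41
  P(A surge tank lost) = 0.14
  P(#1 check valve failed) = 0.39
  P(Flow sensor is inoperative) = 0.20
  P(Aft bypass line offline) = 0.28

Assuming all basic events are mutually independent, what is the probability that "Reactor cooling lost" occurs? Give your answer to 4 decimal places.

P(Makeup line down) [AND] = 0.11 × 0.19 = 0.020900
P(Primary loop inoperative) [OR] = 1 − (1−0.020900) × (1−0.27) = 0.285257
P(Heat-sink path down) [AND] = 0.41 × 0.14 = 0.057400
P(Secondary loop unavailable) [OR] = 1 − (1−0.057400) × (1−0.39) × (1−0.20) × (1−0.28) = 0.668808
P(Reactor cooling lost) [AND] = 0.285257 × 0.668808 = 0.190782
Rounded to 4 decimal places: P(Reactor cooling lost) ≈ 0.1908.

0.1908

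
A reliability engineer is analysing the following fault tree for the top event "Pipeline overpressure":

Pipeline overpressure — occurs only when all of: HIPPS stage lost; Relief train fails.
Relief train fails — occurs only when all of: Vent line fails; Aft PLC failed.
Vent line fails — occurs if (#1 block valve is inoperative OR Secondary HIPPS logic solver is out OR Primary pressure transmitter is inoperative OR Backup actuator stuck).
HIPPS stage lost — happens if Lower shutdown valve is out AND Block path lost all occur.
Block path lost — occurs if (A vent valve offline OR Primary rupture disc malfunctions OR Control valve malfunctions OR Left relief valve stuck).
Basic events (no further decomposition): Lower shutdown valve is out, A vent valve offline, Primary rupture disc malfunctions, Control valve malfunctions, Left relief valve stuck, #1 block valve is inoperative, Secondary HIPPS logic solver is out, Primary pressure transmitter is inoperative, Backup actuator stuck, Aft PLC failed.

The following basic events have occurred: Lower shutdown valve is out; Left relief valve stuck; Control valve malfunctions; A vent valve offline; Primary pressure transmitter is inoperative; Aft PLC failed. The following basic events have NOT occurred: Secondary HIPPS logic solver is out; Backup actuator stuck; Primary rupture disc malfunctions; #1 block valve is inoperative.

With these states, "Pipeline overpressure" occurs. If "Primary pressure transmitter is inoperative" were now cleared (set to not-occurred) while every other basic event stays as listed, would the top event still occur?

No

Counterfactual: set "Primary pressure transmitter is inoperative" to not occurred.
Block path lost [OR]: A vent valve offline=occurs, Primary rupture disc malfunctions=not, Control valve malfunctions=occurs, Left relief valve stuck=occurs → at least one input occurs → occurs.
HIPPS stage lost [AND]: Lower shutdown valve is out=occurs, Block path lost=occurs → all inputs occur → occurs.
Vent line fails [OR]: #1 block valve is inoperative=not, Secondary HIPPS logic solver is out=not, Primary pressure transmitter is inoperative=not, Backup actuator stuck=not → no input occurs → does not occur.
Relief train fails [AND]: Vent line fails=not, Aft PLC failed=occurs → not all inputs occur → does not occur.
Pipeline overpressure [AND]: HIPPS stage lost=occurs, Relief train fails=not → not all inputs occur → does not occur.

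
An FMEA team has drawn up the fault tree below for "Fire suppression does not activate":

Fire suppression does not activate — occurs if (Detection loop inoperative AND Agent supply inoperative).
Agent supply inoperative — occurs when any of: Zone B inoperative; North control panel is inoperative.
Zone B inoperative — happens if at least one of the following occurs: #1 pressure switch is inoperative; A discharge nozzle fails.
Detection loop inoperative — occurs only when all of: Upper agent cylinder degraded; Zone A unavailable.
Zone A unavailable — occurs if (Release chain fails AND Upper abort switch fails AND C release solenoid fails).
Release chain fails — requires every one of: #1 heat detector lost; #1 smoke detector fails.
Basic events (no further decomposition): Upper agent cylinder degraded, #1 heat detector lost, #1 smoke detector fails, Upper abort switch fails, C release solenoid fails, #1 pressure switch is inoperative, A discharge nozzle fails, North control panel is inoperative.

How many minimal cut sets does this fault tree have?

3

Release chain fails [AND]: one cut set from each child combined → 1 × 1 = 1 cut set(s).
Zone A unavailable [AND]: one cut set from each child combined → 1 × 1 × 1 = 1 cut set(s).
Detection loop inoperative [AND]: one cut set from each child combined → 1 × 1 = 1 cut set(s).
Zone B inoperative [OR]: union of children's cut sets → 2 cut set(s).
Agent supply inoperative [OR]: union of children's cut sets → 3 cut set(s).
Fire suppression does not activate [AND]: one cut set from each child combined → 1 × 3 = 3 cut set(s).
Minimal cut sets: {#1 heat detector lost, #1 pressure switch is inoperative, #1 smoke detector fails, C release solenoid fails, Upper abort switch fails, Upper agent cylinder degraded}; {#1 heat detector lost, #1 smoke detector fails, A discharge nozzle fails, C release solenoid fails, Upper abort switch fails, Upper agent cylinder degraded}; {#1 heat detector lost, #1 smoke detector fails, C release solenoid fails, North control panel is inoperative, Upper abort switch fails, Upper agent cylinder degraded}.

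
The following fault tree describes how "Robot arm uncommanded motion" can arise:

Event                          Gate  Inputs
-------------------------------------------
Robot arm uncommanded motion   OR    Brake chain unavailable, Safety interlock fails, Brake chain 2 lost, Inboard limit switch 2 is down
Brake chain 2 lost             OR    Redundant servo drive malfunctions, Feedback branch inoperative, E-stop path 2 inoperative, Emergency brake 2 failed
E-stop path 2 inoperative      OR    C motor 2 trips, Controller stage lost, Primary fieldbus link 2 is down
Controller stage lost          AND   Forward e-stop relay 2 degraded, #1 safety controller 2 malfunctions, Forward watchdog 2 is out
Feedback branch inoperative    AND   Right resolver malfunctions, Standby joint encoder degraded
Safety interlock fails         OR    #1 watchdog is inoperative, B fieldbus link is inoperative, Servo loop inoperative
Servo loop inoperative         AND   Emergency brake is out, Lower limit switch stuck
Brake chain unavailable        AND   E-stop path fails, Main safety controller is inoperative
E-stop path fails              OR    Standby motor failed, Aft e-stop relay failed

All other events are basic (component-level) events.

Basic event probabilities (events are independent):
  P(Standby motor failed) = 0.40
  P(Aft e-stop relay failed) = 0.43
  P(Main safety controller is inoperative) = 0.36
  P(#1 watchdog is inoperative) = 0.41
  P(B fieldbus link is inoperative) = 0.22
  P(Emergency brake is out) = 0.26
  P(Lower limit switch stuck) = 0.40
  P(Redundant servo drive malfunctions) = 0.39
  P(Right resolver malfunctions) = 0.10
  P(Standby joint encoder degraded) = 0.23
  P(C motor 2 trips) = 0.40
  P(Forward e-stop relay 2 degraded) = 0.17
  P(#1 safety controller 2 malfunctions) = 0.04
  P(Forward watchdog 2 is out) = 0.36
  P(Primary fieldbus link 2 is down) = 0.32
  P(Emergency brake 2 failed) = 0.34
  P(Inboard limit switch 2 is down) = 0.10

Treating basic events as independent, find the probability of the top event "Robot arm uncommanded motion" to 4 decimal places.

0.9547

P(E-stop path fails) [OR] = 1 − (1−0.40) × (1−0.43) = 0.658000
P(Brake chain unavailable) [AND] = 0.658000 × 0.36 = 0.236880
P(Servo loop inoperative) [AND] = 0.26 × 0.40 = 0.104000
P(Safety interlock fails) [OR] = 1 − (1−0.41) × (1−0.22) × (1−0.104000) = 0.587661
P(Feedback branch inoperative) [AND] = 0.10 × 0.23 = 0.023000
P(Controller stage lost) [AND] = 0.17 × 0.04 × 0.36 = 0.002448
P(E-stop path 2 inoperative) [OR] = 1 − (1−0.40) × (1−0.002448) × (1−0.32) = 0.592999
P(Brake chain 2 lost) [OR] = 1 − (1−0.39) × (1−0.023000) × (1−0.592999) × (1−0.34) = 0.839910
P(Robot arm uncommanded motion) [OR] = 1 − (1−0.236880) × (1−0.587661) × (1−0.839910) × (1−0.10) = 0.954663
Rounded to 4 decimal places: P(Robot arm uncommanded motion) ≈ 0.9547.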